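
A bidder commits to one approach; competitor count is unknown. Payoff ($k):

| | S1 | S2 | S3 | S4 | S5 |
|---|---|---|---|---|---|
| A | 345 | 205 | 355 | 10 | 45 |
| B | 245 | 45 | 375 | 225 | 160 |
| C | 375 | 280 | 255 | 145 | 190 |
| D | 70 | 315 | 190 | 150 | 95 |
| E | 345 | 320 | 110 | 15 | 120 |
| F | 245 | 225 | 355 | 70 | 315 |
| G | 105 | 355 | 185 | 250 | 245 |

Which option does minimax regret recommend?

Column bests: S1=375, S2=355, S3=375, S4=250, S5=315.
A regrets: 30, 150, 20, 240, 270 → max 270
B regrets: 130, 310, 0, 25, 155 → max 310
C regrets: 0, 75, 120, 105, 125 → max 125
D regrets: 305, 40, 185, 100, 220 → max 305
E regrets: 30, 35, 265, 235, 195 → max 265
F regrets: 130, 130, 20, 180, 0 → max 180
G regrets: 270, 0, 190, 0, 70 → max 270
Smallest max regret = 125 → C.

C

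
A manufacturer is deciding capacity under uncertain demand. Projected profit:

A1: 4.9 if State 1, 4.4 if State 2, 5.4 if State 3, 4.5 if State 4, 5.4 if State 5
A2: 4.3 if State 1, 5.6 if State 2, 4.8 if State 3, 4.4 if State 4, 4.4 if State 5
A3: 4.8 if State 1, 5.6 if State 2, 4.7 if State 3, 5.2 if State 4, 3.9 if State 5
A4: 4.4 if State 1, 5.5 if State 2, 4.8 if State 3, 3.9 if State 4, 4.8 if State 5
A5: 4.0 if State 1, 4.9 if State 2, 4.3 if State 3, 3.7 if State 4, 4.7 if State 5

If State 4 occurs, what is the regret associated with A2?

0.8

Best payoff under State 4 is 5.2.
Regret = 5.2 − 4.4 = 0.8.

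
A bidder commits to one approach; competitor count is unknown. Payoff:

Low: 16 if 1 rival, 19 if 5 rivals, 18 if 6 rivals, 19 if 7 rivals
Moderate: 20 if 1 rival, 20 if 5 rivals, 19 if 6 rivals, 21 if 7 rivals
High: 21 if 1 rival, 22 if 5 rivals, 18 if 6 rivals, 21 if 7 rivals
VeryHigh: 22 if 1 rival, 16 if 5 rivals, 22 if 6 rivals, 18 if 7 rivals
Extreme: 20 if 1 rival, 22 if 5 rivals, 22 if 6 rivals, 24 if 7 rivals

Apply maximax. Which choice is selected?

Row maxima: Low=19, Moderate=21, High=22, VeryHigh=22, Extreme=24
Best best-case = 24 → Extreme.

Extreme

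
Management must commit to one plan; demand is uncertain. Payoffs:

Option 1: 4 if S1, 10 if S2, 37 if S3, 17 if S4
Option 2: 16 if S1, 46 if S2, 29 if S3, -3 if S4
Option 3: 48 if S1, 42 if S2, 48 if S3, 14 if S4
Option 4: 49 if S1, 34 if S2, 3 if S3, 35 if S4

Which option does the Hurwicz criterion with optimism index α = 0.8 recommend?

Option 1: 0.8·37 + 0.2·4 = 30.4
Option 2: 0.8·46 + 0.2·(-3) = 36.2
Option 3: 0.8·48 + 0.2·14 = 41.2
Option 4: 0.8·49 + 0.2·3 = 39.8
Highest Hurwicz score = 41.2 → Option 3.

Option 3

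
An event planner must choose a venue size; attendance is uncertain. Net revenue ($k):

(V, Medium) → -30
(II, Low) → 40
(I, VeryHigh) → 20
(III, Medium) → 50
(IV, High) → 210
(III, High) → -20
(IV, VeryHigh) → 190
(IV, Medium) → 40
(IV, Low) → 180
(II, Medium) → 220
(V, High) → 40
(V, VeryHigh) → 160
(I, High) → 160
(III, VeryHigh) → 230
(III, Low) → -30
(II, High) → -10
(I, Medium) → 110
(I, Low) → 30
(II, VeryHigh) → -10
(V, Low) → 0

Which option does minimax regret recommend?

IV

Column bests: Low=180, Medium=220, High=210, VeryHigh=230.
I regrets: 150, 110, 50, 210 → max 210
II regrets: 140, 0, 220, 240 → max 240
III regrets: 210, 170, 230, 0 → max 230
IV regrets: 0, 180, 0, 40 → max 180
V regrets: 180, 250, 170, 70 → max 250
Smallest max regret = 180 → IV.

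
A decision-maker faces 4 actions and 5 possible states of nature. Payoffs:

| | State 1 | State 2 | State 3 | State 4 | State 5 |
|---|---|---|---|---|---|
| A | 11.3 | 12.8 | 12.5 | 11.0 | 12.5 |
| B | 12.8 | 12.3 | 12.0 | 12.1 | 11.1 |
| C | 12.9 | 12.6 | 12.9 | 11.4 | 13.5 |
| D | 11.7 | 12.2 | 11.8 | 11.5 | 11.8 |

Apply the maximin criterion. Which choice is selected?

D

Row minima: A=11.0, B=11.1, C=11.4, D=11.5
Best worst-case = 11.5 → D.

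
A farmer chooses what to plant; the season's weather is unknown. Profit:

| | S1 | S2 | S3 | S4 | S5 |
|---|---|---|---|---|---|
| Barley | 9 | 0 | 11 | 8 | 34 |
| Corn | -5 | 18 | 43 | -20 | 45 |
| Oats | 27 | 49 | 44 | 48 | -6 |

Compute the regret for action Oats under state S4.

0

Best payoff under S4 is 48.
Regret = 48 − 48 = 0.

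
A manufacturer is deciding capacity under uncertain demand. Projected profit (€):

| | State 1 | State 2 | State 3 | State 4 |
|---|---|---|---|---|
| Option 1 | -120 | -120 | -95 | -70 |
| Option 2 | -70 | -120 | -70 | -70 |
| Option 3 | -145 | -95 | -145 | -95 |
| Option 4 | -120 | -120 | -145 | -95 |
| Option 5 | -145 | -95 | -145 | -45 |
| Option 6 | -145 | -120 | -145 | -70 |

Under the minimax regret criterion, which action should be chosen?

Column bests: State 1=-70, State 2=-95, State 3=-70, State 4=-45.
Option 1 regrets: 50, 25, 25, 25 → max 50
Option 2 regrets: 0, 25, 0, 25 → max 25
Option 3 regrets: 75, 0, 75, 50 → max 75
Option 4 regrets: 50, 25, 75, 50 → max 75
Option 5 regrets: 75, 0, 75, 0 → max 75
Option 6 regrets: 75, 25, 75, 25 → max 75
Smallest max regret = 25 → Option 2.

Option 2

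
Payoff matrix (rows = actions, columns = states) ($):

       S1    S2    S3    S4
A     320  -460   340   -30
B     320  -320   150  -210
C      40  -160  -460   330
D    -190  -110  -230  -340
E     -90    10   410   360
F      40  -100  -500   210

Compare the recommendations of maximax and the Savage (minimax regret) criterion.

maximax → E; minimax regret → E (agree)

Row maxima: A=340, B=320, C=330, D=-110, E=410, F=210
Best best-case = 410 → E.
Column bests: S1=320, S2=10, S3=410, S4=360.
A regrets: 0, 470, 70, 390 → max 470
B regrets: 0, 330, 260, 570 → max 570
C regrets: 280, 170, 870, 30 → max 870
D regrets: 510, 120, 640, 700 → max 700
E regrets: 410, 0, 0, 0 → max 410
F regrets: 280, 110, 910, 150 → max 910
Smallest max regret = 410 → E.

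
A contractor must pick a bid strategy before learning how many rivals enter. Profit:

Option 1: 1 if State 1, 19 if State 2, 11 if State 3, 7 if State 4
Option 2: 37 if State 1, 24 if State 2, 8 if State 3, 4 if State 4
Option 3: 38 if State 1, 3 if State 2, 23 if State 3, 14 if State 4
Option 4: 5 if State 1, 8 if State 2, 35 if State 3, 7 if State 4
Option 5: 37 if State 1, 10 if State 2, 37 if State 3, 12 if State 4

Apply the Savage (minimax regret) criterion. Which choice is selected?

Column bests: State 1=38, State 2=24, State 3=37, State 4=14.
Option 1 regrets: 37, 5, 26, 7 → max 37
Option 2 regrets: 1, 0, 29, 10 → max 29
Option 3 regrets: 0, 21, 14, 0 → max 21
Option 4 regrets: 33, 16, 2, 7 → max 33
Option 5 regrets: 1, 14, 0, 2 → max 14
Smallest max regret = 14 → Option 5.

Option 5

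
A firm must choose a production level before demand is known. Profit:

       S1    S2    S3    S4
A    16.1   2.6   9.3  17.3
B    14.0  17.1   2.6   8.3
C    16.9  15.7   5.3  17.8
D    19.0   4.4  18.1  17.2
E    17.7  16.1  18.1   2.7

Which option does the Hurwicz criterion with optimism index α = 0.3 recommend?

A: 0.3·17.3 + 0.7·2.6 = 7.01
B: 0.3·17.1 + 0.7·2.6 = 6.95
C: 0.3·17.8 + 0.7·5.3 = 9.05
D: 0.3·19.0 + 0.7·4.4 = 8.78
E: 0.3·18.1 + 0.7·2.7 = 7.32
Highest Hurwicz score = 9.05 → C.

C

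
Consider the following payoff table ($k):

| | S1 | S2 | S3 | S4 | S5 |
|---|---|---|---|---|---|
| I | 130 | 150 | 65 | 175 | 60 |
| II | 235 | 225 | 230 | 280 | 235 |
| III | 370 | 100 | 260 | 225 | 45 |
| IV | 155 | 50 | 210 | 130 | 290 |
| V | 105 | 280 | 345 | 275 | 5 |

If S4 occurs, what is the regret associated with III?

55

Best payoff under S4 is 280.
Regret = 280 − 225 = 55.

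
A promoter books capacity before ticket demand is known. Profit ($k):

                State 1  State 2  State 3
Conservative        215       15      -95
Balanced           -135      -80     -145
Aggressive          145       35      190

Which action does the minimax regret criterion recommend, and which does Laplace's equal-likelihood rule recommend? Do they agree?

Column bests: State 1=215, State 2=35, State 3=190.
Conservative regrets: 0, 20, 285 → max 285
Balanced regrets: 350, 115, 335 → max 350
Aggressive regrets: 70, 0, 0 → max 70
Smallest max regret = 70 → Aggressive.
Row averages: Conservative=45, Balanced=-120, Aggressive=370/3
Highest average = 370/3 → Aggressive.

minimax regret → Aggressive; laplace → Aggressive (agree)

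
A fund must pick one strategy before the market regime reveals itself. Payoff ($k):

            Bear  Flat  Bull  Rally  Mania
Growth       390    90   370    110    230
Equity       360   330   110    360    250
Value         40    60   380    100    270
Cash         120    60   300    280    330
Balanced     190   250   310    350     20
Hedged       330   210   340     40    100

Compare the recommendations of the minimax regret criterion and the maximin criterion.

Column bests: Bear=390, Flat=330, Bull=380, Rally=360, Mania=330.
Growth regrets: 0, 240, 10, 250, 100 → max 250
Equity regrets: 30, 0, 270, 0, 80 → max 270
Value regrets: 350, 270, 0, 260, 60 → max 350
Cash regrets: 270, 270, 80, 80, 0 → max 270
Balanced regrets: 200, 80, 70, 10, 310 → max 310
Hedged regrets: 60, 120, 40, 320, 230 → max 320
Smallest max regret = 250 → Growth.
Row minima: Growth=90, Equity=110, Value=40, Cash=60, Balanced=20, Hedged=40
Best worst-case = 110 → Equity.

minimax regret → Growth; maximin → Equity (disagree)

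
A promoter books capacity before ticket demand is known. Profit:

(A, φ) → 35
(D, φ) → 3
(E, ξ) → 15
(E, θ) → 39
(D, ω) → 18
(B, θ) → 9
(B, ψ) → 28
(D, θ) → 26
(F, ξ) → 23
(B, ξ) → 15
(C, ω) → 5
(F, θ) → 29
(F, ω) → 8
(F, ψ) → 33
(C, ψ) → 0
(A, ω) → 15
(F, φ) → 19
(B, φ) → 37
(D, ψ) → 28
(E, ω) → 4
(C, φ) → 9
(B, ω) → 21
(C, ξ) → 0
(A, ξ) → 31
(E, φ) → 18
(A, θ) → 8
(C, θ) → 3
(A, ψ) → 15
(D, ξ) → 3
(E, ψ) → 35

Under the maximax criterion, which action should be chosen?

E

Row maxima: A=35, B=37, C=9, D=28, E=39, F=33
Best best-case = 39 → E.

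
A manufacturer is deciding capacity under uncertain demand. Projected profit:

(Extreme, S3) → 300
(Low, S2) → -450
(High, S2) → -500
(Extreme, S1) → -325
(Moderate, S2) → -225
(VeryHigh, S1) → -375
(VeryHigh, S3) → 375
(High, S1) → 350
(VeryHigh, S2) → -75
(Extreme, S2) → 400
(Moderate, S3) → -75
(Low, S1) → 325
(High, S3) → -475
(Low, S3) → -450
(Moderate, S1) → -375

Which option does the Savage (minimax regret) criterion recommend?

Column bests: S1=350, S2=400, S3=375.
Low regrets: 25, 850, 825 → max 850
Moderate regrets: 725, 625, 450 → max 725
High regrets: 0, 900, 850 → max 900
VeryHigh regrets: 725, 475, 0 → max 725
Extreme regrets: 675, 0, 75 → max 675
Smallest max regret = 675 → Extreme.

Extreme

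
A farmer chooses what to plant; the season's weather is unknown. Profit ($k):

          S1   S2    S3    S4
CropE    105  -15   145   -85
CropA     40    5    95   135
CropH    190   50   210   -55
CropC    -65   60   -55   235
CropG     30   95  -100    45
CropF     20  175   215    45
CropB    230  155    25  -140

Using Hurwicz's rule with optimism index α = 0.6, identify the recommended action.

CropF

CropE: 0.6·145 + 0.4·(-85) = 53
CropA: 0.6·135 + 0.4·5 = 83
CropH: 0.6·210 + 0.4·(-55) = 104
CropC: 0.6·235 + 0.4·(-65) = 115
CropG: 0.6·95 + 0.4·(-100) = 17
CropF: 0.6·215 + 0.4·20 = 137
CropB: 0.6·230 + 0.4·(-140) = 82
Highest Hurwicz score = 137 → CropF.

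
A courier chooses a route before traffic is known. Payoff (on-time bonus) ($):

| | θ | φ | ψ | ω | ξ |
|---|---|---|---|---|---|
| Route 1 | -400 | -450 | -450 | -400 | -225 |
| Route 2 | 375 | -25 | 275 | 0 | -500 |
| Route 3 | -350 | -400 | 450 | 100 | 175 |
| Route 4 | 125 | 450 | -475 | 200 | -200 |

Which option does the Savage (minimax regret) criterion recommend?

Route 2

Column bests: θ=375, φ=450, ψ=450, ω=200, ξ=175.
Route 1 regrets: 775, 900, 900, 600, 400 → max 900
Route 2 regrets: 0, 475, 175, 200, 675 → max 675
Route 3 regrets: 725, 850, 0, 100, 0 → max 850
Route 4 regrets: 250, 0, 925, 0, 375 → max 925
Smallest max regret = 675 → Route 2.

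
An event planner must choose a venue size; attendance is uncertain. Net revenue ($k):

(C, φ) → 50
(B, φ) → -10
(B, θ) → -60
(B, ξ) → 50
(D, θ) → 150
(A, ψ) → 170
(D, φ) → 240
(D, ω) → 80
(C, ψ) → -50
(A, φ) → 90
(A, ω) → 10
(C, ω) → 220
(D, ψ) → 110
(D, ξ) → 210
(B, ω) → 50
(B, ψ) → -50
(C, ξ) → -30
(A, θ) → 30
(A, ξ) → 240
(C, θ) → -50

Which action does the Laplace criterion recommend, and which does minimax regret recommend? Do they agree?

laplace → D; minimax regret → D (agree)

Row averages: A=108, B=-4, C=28, D=158
Highest average = 158 → D.
Column bests: θ=150, φ=240, ψ=170, ω=220, ξ=240.
A regrets: 120, 150, 0, 210, 0 → max 210
B regrets: 210, 250, 220, 170, 190 → max 250
C regrets: 200, 190, 220, 0, 270 → max 270
D regrets: 0, 0, 60, 140, 30 → max 140
Smallest max regret = 140 → D.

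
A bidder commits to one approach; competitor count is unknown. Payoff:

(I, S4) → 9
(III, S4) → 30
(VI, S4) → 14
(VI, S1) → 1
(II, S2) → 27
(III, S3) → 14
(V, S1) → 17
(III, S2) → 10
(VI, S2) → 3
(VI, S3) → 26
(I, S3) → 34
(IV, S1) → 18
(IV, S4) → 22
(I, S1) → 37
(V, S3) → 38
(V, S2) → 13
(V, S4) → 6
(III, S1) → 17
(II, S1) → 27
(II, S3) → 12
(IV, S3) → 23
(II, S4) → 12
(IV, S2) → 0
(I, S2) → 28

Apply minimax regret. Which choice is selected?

Column bests: S1=37, S2=28, S3=38, S4=30.
I regrets: 0, 0, 4, 21 → max 21
II regrets: 10, 1, 26, 18 → max 26
III regrets: 20, 18, 24, 0 → max 24
IV regrets: 19, 28, 15, 8 → max 28
V regrets: 20, 15, 0, 24 → max 24
VI regrets: 36, 25, 12, 16 → max 36
Smallest max regret = 21 → I.

I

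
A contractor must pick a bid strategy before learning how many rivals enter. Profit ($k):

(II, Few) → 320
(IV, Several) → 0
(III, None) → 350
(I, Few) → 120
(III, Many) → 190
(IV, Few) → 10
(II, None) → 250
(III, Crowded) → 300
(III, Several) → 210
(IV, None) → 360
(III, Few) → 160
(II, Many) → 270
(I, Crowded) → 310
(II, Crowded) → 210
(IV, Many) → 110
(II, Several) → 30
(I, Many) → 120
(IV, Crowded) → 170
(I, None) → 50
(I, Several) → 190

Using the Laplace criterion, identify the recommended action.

Row averages: I=158, II=216, III=242, IV=130
Highest average = 242 → III.

III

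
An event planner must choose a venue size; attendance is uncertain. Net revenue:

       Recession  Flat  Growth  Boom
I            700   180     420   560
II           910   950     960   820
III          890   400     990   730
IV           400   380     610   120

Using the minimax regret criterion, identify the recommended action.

Column bests: Recession=910, Flat=950, Growth=990, Boom=820.
I regrets: 210, 770, 570, 260 → max 770
II regrets: 0, 0, 30, 0 → max 30
III regrets: 20, 550, 0, 90 → max 550
IV regrets: 510, 570, 380, 700 → max 700
Smallest max regret = 30 → II.

II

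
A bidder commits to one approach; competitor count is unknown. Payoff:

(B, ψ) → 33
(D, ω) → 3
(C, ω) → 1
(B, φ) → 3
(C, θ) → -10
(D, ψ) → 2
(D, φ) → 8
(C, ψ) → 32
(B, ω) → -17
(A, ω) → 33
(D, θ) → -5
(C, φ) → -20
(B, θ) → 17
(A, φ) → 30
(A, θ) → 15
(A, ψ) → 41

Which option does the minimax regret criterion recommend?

Column bests: θ=17, φ=30, ψ=41, ω=33.
A regrets: 2, 0, 0, 0 → max 2
B regrets: 0, 27, 8, 50 → max 50
C regrets: 27, 50, 9, 32 → max 50
D regrets: 22, 22, 39, 30 → max 39
Smallest max regret = 2 → A.

A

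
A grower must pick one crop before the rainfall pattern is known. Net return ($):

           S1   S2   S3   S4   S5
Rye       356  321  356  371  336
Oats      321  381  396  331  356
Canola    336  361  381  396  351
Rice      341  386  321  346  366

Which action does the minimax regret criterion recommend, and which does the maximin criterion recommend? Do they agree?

minimax regret → Canola; maximin → Canola (agree)

Column bests: S1=356, S2=386, S3=396, S4=396, S5=366.
Rye regrets: 0, 65, 40, 25, 30 → max 65
Oats regrets: 35, 5, 0, 65, 10 → max 65
Canola regrets: 20, 25, 15, 0, 15 → max 25
Rice regrets: 15, 0, 75, 50, 0 → max 75
Smallest max regret = 25 → Canola.
Row minima: Rye=321, Oats=321, Canola=336, Rice=321
Best worst-case = 336 → Canola.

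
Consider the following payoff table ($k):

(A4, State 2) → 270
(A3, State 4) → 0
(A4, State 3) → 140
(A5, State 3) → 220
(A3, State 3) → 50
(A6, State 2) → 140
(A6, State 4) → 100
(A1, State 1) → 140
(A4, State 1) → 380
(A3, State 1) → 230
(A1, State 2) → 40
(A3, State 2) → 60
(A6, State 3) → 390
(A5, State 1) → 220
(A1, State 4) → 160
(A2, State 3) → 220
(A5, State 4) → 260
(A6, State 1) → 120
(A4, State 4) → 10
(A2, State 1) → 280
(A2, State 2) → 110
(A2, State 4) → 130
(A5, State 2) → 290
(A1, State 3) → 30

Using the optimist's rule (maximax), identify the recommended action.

Row maxima: A1=160, A2=280, A3=230, A4=380, A5=290, A6=390
Best best-case = 390 → A6.

A6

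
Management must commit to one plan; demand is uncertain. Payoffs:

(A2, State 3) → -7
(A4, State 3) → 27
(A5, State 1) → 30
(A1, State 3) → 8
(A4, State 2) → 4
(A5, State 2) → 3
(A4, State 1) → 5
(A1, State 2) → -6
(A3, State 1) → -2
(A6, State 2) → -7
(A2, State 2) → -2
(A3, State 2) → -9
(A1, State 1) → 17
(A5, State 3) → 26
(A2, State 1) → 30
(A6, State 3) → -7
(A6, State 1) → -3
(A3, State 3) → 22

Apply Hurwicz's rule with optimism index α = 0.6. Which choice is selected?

A5

A1: 0.6·17 + 0.4·(-6) = 7.8
A2: 0.6·30 + 0.4·(-7) = 15.2
A3: 0.6·22 + 0.4·(-9) = 9.6
A4: 0.6·27 + 0.4·4 = 17.8
A5: 0.6·30 + 0.4·3 = 19.2
A6: 0.6·(-3) + 0.4·(-7) = -4.6
Highest Hurwicz score = 19.2 → A5.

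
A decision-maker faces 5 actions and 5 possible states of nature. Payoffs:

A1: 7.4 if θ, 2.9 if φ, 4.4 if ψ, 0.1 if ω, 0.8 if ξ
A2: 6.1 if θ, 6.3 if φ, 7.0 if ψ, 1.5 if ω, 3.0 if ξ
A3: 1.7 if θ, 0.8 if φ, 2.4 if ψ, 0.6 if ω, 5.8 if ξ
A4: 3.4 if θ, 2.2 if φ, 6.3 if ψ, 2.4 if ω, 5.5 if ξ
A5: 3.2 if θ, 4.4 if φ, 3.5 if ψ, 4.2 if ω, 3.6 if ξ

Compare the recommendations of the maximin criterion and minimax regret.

Row minima: A1=0.1, A2=1.5, A3=0.6, A4=2.2, A5=3.2
Best worst-case = 3.2 → A5.
Column bests: θ=7.4, φ=6.3, ψ=7.0, ω=4.2, ξ=5.8.
A1 regrets: 0.0, 3.4, 2.6, 4.1, 5.0 → max 5.0
A2 regrets: 1.3, 0.0, 0.0, 2.7, 2.8 → max 2.8
A3 regrets: 5.7, 5.5, 4.6, 3.6, 0.0 → max 5.7
A4 regrets: 4.0, 4.1, 0.7, 1.8, 0.3 → max 4.1
A5 regrets: 4.2, 1.9, 3.5, 0.0, 2.2 → max 4.2
Smallest max regret = 2.8 → A2.

maximin → A5; minimax regret → A2 (disagree)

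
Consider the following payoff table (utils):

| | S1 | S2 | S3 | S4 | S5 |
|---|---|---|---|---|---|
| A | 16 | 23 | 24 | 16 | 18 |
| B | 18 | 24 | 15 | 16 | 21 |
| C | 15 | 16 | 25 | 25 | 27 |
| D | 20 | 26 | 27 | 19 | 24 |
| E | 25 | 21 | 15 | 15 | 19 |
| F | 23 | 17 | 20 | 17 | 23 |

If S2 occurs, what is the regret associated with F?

9

Best payoff under S2 is 26.
Regret = 26 − 17 = 9.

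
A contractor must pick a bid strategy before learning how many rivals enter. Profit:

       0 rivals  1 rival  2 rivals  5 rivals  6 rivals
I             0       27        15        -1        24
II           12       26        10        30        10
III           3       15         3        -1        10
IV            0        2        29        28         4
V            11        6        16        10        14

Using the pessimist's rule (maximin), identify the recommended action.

Row minima: I=-1, II=10, III=-1, IV=0, V=6
Best worst-case = 10 → II.

II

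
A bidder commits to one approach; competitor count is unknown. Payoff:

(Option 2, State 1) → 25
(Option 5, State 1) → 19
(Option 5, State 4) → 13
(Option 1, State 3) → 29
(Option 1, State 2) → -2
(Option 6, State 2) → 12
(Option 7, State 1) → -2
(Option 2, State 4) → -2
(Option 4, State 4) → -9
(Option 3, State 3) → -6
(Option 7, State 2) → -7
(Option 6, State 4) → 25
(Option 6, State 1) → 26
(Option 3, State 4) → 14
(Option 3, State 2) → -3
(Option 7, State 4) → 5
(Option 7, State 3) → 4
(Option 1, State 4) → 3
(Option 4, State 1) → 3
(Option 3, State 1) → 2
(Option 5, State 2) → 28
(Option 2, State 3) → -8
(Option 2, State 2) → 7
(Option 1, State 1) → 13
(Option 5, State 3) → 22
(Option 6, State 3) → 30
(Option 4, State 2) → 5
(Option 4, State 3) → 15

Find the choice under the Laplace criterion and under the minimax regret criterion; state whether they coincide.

Row averages: Option 1=10.75, Option 2=5.5, Option 3=1.75, Option 4=3.5, Option 5=20.5, Option 6=23.25, Option 7=0
Highest average = 23.25 → Option 6.
Column bests: State 1=26, State 2=28, State 3=30, State 4=25.
Option 1 regrets: 13, 30, 1, 22 → max 30
Option 2 regrets: 1, 21, 38, 27 → max 38
Option 3 regrets: 24, 31, 36, 11 → max 36
Option 4 regrets: 23, 23, 15, 34 → max 34
Option 5 regrets: 7, 0, 8, 12 → max 12
Option 6 regrets: 0, 16, 0, 0 → max 16
Option 7 regrets: 28, 35, 26, 20 → max 35
Smallest max regret = 12 → Option 5.

laplace → Option 6; minimax regret → Option 5 (disagree)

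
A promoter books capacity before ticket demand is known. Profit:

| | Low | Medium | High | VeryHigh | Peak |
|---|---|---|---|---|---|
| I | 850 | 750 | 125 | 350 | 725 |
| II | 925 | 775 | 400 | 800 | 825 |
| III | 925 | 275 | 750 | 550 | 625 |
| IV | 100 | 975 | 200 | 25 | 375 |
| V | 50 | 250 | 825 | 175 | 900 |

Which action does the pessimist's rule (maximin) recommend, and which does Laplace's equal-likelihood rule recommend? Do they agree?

Row minima: I=125, II=400, III=275, IV=25, V=50
Best worst-case = 400 → II.
Row averages: I=560, II=745, III=625, IV=335, V=440
Highest average = 745 → II.

maximin → II; laplace → II (agree)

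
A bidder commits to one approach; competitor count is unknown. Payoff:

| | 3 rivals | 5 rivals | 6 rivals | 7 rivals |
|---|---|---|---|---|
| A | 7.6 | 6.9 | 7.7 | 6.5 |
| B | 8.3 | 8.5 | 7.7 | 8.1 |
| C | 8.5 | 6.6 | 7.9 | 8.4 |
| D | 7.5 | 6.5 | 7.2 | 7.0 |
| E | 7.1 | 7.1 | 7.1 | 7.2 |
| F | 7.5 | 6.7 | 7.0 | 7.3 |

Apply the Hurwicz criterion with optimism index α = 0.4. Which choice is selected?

B

A: 0.4·7.7 + 0.6·6.5 = 6.98
B: 0.4·8.5 + 0.6·7.7 = 8.02
C: 0.4·8.5 + 0.6·6.6 = 7.36
D: 0.4·7.5 + 0.6·6.5 = 6.9
E: 0.4·7.2 + 0.6·7.1 = 7.14
F: 0.4·7.5 + 0.6·6.7 = 7.02
Highest Hurwicz score = 8.02 → B.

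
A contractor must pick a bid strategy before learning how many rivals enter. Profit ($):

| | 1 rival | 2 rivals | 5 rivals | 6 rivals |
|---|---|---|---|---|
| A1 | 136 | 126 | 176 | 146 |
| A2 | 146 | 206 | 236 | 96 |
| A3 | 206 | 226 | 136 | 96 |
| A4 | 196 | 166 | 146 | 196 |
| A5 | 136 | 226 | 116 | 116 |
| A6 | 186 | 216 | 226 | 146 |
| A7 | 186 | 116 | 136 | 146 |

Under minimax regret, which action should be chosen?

A6

Column bests: 1 rival=206, 2 rivals=226, 5 rivals=236, 6 rivals=196.
A1 regrets: 70, 100, 60, 50 → max 100
A2 regrets: 60, 20, 0, 100 → max 100
A3 regrets: 0, 0, 100, 100 → max 100
A4 regrets: 10, 60, 90, 0 → max 90
A5 regrets: 70, 0, 120, 80 → max 120
A6 regrets: 20, 10, 10, 50 → max 50
A7 regrets: 20, 110, 100, 50 → max 110
Smallest max regret = 50 → A6.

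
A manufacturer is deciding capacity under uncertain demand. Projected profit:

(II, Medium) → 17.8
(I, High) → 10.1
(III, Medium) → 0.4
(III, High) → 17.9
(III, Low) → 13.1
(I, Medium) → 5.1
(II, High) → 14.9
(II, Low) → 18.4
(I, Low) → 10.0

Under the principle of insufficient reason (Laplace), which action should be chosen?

II

Row averages: I=8.4, II=511/30, III=157/15
Highest average = 511/30 → II.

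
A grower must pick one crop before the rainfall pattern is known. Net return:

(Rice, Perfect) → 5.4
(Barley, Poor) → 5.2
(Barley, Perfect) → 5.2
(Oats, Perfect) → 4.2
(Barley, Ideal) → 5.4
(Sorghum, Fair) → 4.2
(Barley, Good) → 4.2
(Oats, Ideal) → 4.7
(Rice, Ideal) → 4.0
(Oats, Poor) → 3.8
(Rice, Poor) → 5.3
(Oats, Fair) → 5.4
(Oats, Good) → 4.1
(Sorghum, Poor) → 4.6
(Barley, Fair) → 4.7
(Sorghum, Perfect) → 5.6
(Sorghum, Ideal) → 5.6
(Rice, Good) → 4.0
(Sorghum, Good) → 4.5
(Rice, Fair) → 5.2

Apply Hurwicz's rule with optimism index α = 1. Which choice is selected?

Barley: 1·5.4 + 0·4.2 = 5.4
Rice: 1·5.4 + 0·4.0 = 5.4
Sorghum: 1·5.6 + 0·4.2 = 5.6
Oats: 1·5.4 + 0·3.8 = 5.4
Highest Hurwicz score = 5.6 → Sorghum.

Sorghum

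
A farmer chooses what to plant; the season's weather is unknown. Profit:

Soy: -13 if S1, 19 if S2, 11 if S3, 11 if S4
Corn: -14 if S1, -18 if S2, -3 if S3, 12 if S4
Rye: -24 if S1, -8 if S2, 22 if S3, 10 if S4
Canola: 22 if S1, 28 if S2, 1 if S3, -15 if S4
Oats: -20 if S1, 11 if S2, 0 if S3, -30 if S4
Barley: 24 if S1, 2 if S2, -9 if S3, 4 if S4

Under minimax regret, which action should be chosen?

Column bests: S1=24, S2=28, S3=22, S4=12.
Soy regrets: 37, 9, 11, 1 → max 37
Corn regrets: 38, 46, 25, 0 → max 46
Rye regrets: 48, 36, 0, 2 → max 48
Canola regrets: 2, 0, 21, 27 → max 27
Oats regrets: 44, 17, 22, 42 → max 44
Barley regrets: 0, 26, 31, 8 → max 31
Smallest max regret = 27 → Canola.

Canola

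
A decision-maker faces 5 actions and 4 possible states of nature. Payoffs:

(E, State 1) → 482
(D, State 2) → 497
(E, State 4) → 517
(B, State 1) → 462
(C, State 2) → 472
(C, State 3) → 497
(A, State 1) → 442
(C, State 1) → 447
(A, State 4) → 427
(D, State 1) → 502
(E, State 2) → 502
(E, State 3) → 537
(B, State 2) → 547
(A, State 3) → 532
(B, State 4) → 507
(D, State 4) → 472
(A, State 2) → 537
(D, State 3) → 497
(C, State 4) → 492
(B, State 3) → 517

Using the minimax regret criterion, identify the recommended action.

B

Column bests: State 1=502, State 2=547, State 3=537, State 4=517.
A regrets: 60, 10, 5, 90 → max 90
B regrets: 40, 0, 20, 10 → max 40
C regrets: 55, 75, 40, 25 → max 75
D regrets: 0, 50, 40, 45 → max 50
E regrets: 20, 45, 0, 0 → max 45
Smallest max regret = 40 → B.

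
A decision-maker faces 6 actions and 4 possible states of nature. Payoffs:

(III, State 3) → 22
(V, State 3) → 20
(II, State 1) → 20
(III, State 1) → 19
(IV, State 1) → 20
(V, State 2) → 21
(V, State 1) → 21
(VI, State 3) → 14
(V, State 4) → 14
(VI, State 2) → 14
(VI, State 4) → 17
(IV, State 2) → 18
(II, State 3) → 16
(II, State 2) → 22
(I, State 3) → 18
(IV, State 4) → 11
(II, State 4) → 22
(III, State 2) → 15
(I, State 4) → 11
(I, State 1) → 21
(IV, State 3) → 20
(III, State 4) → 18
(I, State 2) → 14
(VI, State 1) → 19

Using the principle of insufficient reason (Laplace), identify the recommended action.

Row averages: I=16, II=20, III=18.5, IV=17.25, V=19, VI=16
Highest average = 20 → II.

II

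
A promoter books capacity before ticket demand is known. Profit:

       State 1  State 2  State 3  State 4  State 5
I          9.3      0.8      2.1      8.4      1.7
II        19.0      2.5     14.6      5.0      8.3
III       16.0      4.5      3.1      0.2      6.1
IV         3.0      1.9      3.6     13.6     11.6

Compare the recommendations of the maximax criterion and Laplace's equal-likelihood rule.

Row maxima: I=9.3, II=19.0, III=16.0, IV=13.6
Best best-case = 19.0 → II.
Row averages: I=4.46, II=9.88, III=5.98, IV=6.74
Highest average = 9.88 → II.

maximax → II; laplace → II (agree)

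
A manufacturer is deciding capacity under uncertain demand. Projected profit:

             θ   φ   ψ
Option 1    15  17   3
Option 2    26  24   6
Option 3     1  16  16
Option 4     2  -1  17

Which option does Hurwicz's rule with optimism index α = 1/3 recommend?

Option 2

Option 1: 1/3·17 + 2/3·3 = 23/3
Option 2: 1/3·26 + 2/3·6 = 38/3
Option 3: 1/3·16 + 2/3·1 = 6
Option 4: 1/3·17 + 2/3·(-1) = 5
Highest Hurwicz score = 38/3 → Option 2.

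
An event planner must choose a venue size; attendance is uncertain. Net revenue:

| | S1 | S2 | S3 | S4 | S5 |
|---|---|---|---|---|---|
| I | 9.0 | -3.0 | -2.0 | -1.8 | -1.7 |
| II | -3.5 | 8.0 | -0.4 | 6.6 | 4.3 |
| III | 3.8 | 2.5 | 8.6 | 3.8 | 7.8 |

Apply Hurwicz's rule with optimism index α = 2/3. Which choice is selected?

I: 2/3·9.0 + 1/3·(-3.0) = 5
II: 2/3·8.0 + 1/3·(-3.5) = 25/6
III: 2/3·8.6 + 1/3·2.5 = 197/30
Highest Hurwicz score = 197/30 → III.

III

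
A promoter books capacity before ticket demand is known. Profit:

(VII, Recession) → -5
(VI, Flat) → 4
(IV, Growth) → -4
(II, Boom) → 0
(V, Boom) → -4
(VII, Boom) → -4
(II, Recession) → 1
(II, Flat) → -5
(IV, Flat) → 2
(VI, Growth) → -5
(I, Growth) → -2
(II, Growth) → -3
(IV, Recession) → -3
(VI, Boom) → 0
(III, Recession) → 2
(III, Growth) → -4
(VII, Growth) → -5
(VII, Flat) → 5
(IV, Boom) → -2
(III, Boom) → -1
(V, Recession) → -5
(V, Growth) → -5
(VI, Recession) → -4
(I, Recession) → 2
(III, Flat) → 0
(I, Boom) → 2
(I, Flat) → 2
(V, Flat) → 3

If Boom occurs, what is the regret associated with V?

6

Best payoff under Boom is 2.
Regret = 2 − (-4) = 6.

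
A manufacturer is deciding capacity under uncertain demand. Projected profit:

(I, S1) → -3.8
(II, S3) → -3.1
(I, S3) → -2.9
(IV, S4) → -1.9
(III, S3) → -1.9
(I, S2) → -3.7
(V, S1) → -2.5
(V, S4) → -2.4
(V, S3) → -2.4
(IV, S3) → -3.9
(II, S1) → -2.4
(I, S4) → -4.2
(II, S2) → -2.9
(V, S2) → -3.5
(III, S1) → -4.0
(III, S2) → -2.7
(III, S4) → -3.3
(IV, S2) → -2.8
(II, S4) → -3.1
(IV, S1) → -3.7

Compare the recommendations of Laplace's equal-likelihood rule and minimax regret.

laplace → V; minimax regret → V (agree)

Row averages: I=-3.65, II=-2.875, III=-2.975, IV=-3.075, V=-2.7
Highest average = -2.7 → V.
Column bests: S1=-2.4, S2=-2.7, S3=-1.9, S4=-1.9.
I regrets: 1.4, 1.0, 1.0, 2.3 → max 2.3
II regrets: 0.0, 0.2, 1.2, 1.2 → max 1.2
III regrets: 1.6, 0.0, 0.0, 1.4 → max 1.6
IV regrets: 1.3, 0.1, 2.0, 0.0 → max 2.0
V regrets: 0.1, 0.8, 0.5, 0.5 → max 0.8
Smallest max regret = 0.8 → V.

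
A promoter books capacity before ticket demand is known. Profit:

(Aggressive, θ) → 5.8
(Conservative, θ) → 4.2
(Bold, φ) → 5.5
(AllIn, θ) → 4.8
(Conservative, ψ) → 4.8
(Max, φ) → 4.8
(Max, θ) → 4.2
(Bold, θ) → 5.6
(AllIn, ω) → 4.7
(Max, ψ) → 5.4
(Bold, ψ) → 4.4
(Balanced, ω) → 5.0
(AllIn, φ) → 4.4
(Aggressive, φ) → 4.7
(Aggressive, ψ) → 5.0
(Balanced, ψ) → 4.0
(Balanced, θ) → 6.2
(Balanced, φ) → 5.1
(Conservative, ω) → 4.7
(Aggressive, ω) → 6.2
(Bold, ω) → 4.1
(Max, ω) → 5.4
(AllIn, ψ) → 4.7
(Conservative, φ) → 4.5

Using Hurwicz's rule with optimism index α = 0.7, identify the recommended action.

Aggressive

Conservative: 0.7·4.8 + 0.3·4.2 = 4.62
Balanced: 0.7·6.2 + 0.3·4.0 = 5.54
Aggressive: 0.7·6.2 + 0.3·4.7 = 5.75
Bold: 0.7·5.6 + 0.3·4.1 = 5.15
AllIn: 0.7·4.8 + 0.3·4.4 = 4.68
Max: 0.7·5.4 + 0.3·4.2 = 5.04
Highest Hurwicz score = 5.75 → Aggressive.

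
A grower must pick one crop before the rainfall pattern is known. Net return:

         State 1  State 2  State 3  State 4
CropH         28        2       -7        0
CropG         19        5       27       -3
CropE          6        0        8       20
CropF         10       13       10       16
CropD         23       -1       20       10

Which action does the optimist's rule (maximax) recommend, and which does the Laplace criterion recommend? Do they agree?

Row maxima: CropH=28, CropG=27, CropE=20, CropF=16, CropD=23
Best best-case = 28 → CropH.
Row averages: CropH=5.75, CropG=12, CropE=8.5, CropF=12.25, CropD=13
Highest average = 13 → CropD.

maximax → CropH; laplace → CropD (disagree)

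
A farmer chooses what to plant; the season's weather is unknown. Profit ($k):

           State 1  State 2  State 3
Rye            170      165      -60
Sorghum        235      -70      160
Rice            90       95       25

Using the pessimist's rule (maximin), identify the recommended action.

Row minima: Rye=-60, Sorghum=-70, Rice=25
Best worst-case = 25 → Rice.

Rice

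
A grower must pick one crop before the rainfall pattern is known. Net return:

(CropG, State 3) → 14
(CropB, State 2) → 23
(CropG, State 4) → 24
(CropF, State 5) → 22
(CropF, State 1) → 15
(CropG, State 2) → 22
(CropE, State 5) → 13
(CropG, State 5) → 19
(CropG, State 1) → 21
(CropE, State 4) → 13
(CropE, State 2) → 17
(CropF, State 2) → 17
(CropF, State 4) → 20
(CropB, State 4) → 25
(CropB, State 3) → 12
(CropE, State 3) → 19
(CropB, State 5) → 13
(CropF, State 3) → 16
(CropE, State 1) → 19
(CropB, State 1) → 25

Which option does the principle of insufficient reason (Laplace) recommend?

CropG

Row averages: CropG=20, CropB=19.6, CropE=16.2, CropF=18
Highest average = 20 → CropG.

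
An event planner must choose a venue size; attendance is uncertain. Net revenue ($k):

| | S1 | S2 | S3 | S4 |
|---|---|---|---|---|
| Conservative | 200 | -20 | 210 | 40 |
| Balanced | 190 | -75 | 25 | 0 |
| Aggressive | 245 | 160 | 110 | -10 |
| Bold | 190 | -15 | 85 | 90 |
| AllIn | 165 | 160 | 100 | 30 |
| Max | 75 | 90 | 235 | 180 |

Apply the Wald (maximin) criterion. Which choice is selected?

Row minima: Conservative=-20, Balanced=-75, Aggressive=-10, Bold=-15, AllIn=30, Max=75
Best worst-case = 75 → Max.

Max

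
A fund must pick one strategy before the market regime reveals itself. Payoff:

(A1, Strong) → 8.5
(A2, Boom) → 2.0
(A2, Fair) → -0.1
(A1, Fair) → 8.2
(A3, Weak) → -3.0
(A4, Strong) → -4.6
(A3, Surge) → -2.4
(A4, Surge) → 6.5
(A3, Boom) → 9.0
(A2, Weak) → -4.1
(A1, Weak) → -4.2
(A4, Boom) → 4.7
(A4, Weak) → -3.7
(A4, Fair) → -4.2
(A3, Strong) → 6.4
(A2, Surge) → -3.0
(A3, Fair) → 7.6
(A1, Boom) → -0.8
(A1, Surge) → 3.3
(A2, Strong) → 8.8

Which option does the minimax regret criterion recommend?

Column bests: Weak=-3.0, Fair=8.2, Strong=8.8, Boom=9.0, Surge=6.5.
A1 regrets: 1.2, 0.0, 0.3, 9.8, 3.2 → max 9.8
A2 regrets: 1.1, 8.3, 0.0, 7.0, 9.5 → max 9.5
A3 regrets: 0.0, 0.6, 2.4, 0.0, 8.9 → max 8.9
A4 regrets: 0.7, 12.4, 13.4, 4.3, 0.0 → max 13.4
Smallest max regret = 8.9 → A3.

A3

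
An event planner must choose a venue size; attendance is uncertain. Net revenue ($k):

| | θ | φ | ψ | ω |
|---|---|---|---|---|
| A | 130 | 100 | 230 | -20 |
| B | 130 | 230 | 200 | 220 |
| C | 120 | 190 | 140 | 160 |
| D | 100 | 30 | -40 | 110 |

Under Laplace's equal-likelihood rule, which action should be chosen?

B

Row averages: A=110, B=195, C=152.5, D=50
Highest average = 195 → B.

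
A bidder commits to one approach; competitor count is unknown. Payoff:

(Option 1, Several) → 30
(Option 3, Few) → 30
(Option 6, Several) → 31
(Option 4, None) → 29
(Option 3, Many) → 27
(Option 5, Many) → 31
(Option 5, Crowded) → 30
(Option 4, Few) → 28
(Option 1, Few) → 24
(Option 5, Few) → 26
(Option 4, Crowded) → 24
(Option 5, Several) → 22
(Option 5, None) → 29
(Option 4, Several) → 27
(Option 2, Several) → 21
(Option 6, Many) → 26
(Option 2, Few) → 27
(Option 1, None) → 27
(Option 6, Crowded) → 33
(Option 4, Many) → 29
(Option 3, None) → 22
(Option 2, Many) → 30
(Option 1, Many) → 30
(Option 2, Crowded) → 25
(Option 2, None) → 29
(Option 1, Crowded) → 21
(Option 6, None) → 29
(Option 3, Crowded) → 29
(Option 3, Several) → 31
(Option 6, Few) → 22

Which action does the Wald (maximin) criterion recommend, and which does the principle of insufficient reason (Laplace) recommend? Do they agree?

maximin → Option 4; laplace → Option 6 (disagree)

Row minima: Option 1=21, Option 2=21, Option 3=22, Option 4=24, Option 5=22, Option 6=22
Best worst-case = 24 → Option 4.
Row averages: Option 1=26.4, Option 2=26.4, Option 3=27.8, Option 4=27.4, Option 5=27.6, Option 6=28.2
Highest average = 28.2 → Option 6.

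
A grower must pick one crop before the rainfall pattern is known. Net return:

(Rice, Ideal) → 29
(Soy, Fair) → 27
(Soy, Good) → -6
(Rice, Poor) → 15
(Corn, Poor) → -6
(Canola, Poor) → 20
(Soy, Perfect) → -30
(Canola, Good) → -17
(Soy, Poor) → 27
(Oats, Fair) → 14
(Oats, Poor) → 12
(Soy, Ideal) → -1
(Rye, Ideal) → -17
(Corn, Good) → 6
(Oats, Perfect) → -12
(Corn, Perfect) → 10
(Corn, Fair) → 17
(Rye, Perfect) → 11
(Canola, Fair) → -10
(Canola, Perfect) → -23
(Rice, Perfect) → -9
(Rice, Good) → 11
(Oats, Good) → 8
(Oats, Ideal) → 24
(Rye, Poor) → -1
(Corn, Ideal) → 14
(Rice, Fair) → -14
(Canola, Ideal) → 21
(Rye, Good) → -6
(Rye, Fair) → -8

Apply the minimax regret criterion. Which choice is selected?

Oats

Column bests: Poor=27, Fair=27, Good=11, Ideal=29, Perfect=11.
Rye regrets: 28, 35, 17, 46, 0 → max 46
Oats regrets: 15, 13, 3, 5, 23 → max 23
Soy regrets: 0, 0, 17, 30, 41 → max 41
Canola regrets: 7, 37, 28, 8, 34 → max 37
Corn regrets: 33, 10, 5, 15, 1 → max 33
Rice regrets: 12, 41, 0, 0, 20 → max 41
Smallest max regret = 23 → Oats.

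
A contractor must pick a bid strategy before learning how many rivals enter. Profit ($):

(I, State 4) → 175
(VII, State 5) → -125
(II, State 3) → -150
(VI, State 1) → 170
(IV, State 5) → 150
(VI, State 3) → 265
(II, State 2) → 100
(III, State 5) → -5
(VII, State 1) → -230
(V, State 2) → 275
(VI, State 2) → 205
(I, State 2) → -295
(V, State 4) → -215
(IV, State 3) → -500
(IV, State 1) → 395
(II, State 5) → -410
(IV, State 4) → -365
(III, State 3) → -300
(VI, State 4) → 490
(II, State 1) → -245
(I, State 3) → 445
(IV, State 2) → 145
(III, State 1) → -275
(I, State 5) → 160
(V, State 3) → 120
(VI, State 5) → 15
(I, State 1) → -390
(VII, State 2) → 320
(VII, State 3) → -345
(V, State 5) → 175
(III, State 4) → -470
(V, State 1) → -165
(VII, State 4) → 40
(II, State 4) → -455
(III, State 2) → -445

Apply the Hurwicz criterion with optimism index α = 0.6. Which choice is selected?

VI

I: 0.6·445 + 0.4·(-390) = 111
II: 0.6·100 + 0.4·(-455) = -122
III: 0.6·(-5) + 0.4·(-470) = -191
IV: 0.6·395 + 0.4·(-500) = 37
V: 0.6·275 + 0.4·(-215) = 79
VI: 0.6·490 + 0.4·15 = 300
VII: 0.6·320 + 0.4·(-345) = 54
Highest Hurwicz score = 300 → VI.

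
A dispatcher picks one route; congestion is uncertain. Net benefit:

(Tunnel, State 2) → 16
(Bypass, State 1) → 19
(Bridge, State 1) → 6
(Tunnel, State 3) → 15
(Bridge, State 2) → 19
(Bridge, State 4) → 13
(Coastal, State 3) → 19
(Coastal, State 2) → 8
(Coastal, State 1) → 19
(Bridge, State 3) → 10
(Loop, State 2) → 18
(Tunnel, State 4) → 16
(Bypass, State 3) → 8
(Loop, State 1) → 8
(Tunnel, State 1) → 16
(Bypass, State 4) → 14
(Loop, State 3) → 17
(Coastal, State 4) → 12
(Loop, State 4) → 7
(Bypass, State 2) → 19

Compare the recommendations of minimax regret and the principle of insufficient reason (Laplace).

Column bests: State 1=19, State 2=19, State 3=19, State 4=16.
Tunnel regrets: 3, 3, 4, 0 → max 4
Bypass regrets: 0, 0, 11, 2 → max 11
Coastal regrets: 0, 11, 0, 4 → max 11
Loop regrets: 11, 1, 2, 9 → max 11
Bridge regrets: 13, 0, 9, 3 → max 13
Smallest max regret = 4 → Tunnel.
Row averages: Tunnel=15.75, Bypass=15, Coastal=14.5, Loop=12.5, Bridge=12
Highest average = 15.75 → Tunnel.

minimax regret → Tunnel; laplace → Tunnel (agree)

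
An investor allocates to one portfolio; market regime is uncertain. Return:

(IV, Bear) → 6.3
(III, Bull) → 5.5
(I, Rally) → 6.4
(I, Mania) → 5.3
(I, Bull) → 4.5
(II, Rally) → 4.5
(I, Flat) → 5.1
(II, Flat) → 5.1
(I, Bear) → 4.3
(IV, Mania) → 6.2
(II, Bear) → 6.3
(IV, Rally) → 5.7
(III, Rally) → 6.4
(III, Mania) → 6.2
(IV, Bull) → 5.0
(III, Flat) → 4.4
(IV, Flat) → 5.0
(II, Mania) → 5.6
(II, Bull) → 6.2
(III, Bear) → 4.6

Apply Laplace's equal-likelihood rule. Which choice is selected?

IV

Row averages: I=5.12, II=5.54, III=5.42, IV=5.64
Highest average = 5.64 → IV.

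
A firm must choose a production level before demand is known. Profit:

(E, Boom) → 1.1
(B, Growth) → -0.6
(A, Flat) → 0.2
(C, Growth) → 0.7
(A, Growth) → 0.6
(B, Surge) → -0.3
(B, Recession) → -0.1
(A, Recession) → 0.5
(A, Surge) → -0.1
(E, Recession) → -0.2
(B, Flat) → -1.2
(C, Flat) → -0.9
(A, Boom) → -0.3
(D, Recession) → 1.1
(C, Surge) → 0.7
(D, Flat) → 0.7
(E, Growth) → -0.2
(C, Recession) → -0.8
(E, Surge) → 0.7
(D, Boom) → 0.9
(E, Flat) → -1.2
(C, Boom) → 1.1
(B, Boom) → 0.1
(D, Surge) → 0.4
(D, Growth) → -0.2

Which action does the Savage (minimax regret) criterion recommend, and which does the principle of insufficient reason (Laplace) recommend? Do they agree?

minimax regret → D; laplace → D (agree)

Column bests: Recession=1.1, Flat=0.7, Growth=0.7, Boom=1.1, Surge=0.7.
A regrets: 0.6, 0.5, 0.1, 1.4, 0.8 → max 1.4
B regrets: 1.2, 1.9, 1.3, 1.0, 1.0 → max 1.9
C regrets: 1.9, 1.6, 0.0, 0.0, 0.0 → max 1.9
D regrets: 0.0, 0.0, 0.9, 0.2, 0.3 → max 0.9
E regrets: 1.3, 1.9, 0.9, 0.0, 0.0 → max 1.9
Smallest max regret = 0.9 → D.
Row averages: A=0.18, B=-0.42, C=0.16, D=0.58, E=0.04
Highest average = 0.58 → D.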